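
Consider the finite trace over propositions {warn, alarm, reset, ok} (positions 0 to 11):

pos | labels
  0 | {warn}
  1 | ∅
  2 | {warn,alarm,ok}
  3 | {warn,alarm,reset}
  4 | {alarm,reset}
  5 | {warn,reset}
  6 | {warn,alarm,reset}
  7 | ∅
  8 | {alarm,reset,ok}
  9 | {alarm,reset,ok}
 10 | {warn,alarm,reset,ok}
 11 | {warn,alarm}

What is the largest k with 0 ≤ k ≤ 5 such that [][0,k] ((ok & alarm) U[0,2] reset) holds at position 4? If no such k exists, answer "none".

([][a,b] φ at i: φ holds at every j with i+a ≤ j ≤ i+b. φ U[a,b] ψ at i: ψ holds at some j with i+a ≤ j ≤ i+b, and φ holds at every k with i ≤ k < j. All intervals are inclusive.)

((ok & alarm) U[0,2] reset) must hold from j=4 onward; find where it first fails.
  j=4: holds
  j=5: holds
  j=6: holds
  j=7: fails
Holds on [4,6], so largest k = 2.

2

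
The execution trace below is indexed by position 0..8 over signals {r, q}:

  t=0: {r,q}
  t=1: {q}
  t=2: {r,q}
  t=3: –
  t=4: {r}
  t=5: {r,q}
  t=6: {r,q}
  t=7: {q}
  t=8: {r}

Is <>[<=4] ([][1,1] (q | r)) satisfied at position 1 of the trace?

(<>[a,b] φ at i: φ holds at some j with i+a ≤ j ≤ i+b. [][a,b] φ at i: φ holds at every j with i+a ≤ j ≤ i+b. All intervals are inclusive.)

Check [][1,1] (q | r) at each j in [1,5]:
  j=1: holds on [2,2]
  j=2: fails at 3
  j=3: holds on [4,4]
  j=4: holds on [5,5]
  j=5: holds on [6,6]
Found at j=1 → formula holds.

Holds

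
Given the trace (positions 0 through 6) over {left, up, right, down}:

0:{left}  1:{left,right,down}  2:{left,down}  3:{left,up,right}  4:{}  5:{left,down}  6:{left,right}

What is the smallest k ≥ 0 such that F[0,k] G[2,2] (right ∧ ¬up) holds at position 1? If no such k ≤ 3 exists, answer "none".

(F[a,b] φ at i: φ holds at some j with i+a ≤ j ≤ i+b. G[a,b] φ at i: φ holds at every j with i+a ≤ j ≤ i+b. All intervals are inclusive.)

3

Scan j = 1,2,… for G[2,2] (right ∧ ¬up):
  j=1: fails
  j=2: fails
  j=3: fails
  j=4: holds
First hit at j=4, so smallest k = 4-1 = 3.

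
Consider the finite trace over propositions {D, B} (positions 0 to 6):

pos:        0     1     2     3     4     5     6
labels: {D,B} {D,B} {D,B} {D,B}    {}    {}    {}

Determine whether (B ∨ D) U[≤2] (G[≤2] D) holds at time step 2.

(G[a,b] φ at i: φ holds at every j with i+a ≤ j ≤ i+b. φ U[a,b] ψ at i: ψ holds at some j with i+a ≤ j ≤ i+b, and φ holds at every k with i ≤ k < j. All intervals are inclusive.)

Does not hold

Need some j in [2,4] with G[≤2] D, and (B ∨ D) at every k in [2,j-1].
  j=2: G[≤2] D — fails at 4.
  j=3: G[≤2] D — fails at 4.
  j=4: G[≤2] D — fails at 4.
No j in the window works → until fails.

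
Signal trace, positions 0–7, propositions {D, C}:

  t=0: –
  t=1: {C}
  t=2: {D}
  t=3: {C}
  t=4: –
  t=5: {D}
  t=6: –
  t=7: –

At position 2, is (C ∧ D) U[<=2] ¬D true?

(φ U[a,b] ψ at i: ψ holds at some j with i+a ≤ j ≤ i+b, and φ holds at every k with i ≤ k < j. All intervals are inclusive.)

Need some j in [2,4] with ¬D, and (C ∧ D) at every k in [2,j-1].
  j=2: ¬D false.
  j=3: ¬D holds, but (C ∧ D) fails at k=2 → not this j.
  j=4: ¬D holds, but (C ∧ D) fails at k=2 → not this j.
No j in the window works → until fails.

No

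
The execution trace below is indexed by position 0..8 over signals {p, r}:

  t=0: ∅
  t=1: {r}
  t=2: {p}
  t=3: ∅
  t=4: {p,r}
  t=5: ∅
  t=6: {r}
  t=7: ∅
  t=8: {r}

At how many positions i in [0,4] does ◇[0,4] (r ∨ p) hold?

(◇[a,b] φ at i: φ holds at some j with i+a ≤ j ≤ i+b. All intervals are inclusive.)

5

Evaluate at each i in [0,4]:
  i=0: ✓ (witness j=1)
  i=1: ✓ (witness j=1)
  i=2: ✓ (witness j=2)
  i=3: ✓ (witness j=4)
  i=4: ✓ (witness j=4)
Positions where it holds: {0, 1, 2, 3, 4} → 5.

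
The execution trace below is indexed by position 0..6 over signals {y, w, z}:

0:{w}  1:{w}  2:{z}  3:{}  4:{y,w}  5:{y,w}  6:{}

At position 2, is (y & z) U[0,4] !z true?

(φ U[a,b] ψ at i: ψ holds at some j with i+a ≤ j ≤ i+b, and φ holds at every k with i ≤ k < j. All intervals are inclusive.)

False

Need some j in [2,6] with !z, and (y & z) at every k in [2,j-1].
  j=2: !z false.
  j=3: !z holds, but (y & z) fails at k=2 → not this j.
  j=4: !z holds, but (y & z) fails at k=2 → not this j.
  j=5: !z holds, but (y & z) fails at k=2 → not this j.
  j=6: !z holds, but (y & z) fails at k=2 → not this j.
No j in the window works → until fails.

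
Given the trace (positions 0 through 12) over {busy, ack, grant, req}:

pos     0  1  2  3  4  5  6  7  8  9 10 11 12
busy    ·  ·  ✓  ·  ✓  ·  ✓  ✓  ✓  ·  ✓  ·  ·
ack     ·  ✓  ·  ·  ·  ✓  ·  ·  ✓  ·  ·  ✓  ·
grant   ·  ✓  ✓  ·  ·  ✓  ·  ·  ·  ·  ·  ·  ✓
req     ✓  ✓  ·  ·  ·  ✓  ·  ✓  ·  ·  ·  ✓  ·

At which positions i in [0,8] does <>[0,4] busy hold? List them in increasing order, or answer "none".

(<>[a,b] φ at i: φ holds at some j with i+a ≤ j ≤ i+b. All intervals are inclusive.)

Evaluate at each i in [0,8]:
  i=0: ✓ (witness j=2)
  i=1: ✓ (witness j=2)
  i=2: ✓ (witness j=2)
  i=3: ✓ (witness j=4)
  i=4: ✓ (witness j=4)
  i=5: ✓ (witness j=6)
  i=6: ✓ (witness j=6)
  i=7: ✓ (witness j=7)
  i=8: ✓ (witness j=8)

0, 1, 2, 3, 4, 5, 6, 7, 8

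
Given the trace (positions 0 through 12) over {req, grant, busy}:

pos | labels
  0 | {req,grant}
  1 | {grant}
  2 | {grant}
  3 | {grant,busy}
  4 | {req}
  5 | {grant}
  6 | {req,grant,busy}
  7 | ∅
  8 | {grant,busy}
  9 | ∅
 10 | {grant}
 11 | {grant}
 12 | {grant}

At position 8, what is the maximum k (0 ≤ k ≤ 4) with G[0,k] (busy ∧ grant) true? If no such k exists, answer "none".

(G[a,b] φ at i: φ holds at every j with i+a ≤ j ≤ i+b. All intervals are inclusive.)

(busy ∧ grant) must hold from j=8 onward; find where it first fails.
  j=8: holds
  j=9: fails
Holds on [8,8], so largest k = 0.

0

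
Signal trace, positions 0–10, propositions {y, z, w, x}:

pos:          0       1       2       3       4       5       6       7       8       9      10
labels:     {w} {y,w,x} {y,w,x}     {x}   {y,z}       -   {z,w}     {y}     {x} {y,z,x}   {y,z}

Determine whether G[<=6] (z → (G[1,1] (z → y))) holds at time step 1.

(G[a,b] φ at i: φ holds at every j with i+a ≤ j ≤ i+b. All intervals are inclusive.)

Check (z → (G[1,1] (z → y))) at every j in [1,7]:
  j=1: antecedent false → ✓
  j=2: antecedent false → ✓
  j=3: antecedent false → ✓
  j=4: antecedent true; consequent holds on [5,5] → ✓
  j=5: antecedent false → ✓
  j=6: antecedent true; consequent holds on [7,7] → ✓
  j=7: antecedent false → ✓
All positions satisfy it → formula holds.

Yes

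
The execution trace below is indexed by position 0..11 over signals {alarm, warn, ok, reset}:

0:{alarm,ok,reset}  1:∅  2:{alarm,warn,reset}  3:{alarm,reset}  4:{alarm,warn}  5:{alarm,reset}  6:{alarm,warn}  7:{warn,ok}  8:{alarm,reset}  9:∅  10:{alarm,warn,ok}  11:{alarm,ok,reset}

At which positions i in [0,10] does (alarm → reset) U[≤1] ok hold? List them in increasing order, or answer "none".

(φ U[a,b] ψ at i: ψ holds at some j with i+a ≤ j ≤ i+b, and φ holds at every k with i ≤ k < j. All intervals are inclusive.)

Evaluate at each i in [0,10]:
  i=0: ✓ (rhs at j=0)
  i=1: ✗ (no rhs in [1,2])
  i=2: ✗ (no rhs in [2,3])
  i=3: ✗ (no rhs in [3,4])
  i=4: ✗ (no rhs in [4,5])
  i=5: ✗ (no rhs in [5,6])
  i=6: ✗ (lhs fails at k=6 before rhs at j=7)
  i=7: ✓ (rhs at j=7)
  i=8: ✗ (no rhs in [8,9])
  i=9: ✓ (rhs at j=10; lhs holds on [9,9])
  i=10: ✓ (rhs at j=10)

0, 7, 9, 10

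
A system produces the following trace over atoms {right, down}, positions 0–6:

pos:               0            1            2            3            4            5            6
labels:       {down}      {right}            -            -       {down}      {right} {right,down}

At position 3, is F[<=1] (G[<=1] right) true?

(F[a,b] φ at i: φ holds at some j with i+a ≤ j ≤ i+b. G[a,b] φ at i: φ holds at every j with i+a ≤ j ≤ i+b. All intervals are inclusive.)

False

Check G[<=1] right at each j in [3,4]:
  j=3: fails at 3
  j=4: fails at 4
No position in the window satisfies it → formula fails.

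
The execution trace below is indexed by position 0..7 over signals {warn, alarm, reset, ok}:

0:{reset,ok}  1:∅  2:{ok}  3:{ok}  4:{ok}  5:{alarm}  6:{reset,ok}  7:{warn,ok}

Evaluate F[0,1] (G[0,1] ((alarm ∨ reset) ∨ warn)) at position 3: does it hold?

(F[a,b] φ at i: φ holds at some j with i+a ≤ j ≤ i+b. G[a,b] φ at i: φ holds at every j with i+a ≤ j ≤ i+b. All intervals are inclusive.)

Check G[0,1] ((alarm ∨ reset) ∨ warn) at each j in [3,4]:
  j=3: fails at 3
  j=4: fails at 4
No position in the window satisfies it → formula fails.

No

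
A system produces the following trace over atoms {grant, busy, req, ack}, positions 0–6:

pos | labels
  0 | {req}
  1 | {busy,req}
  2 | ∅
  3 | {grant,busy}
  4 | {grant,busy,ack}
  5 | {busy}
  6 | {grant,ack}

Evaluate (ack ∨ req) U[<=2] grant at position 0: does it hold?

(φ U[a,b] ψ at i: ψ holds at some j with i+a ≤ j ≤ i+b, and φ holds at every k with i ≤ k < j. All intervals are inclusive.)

Need some j in [0,2] with grant, and (ack ∨ req) at every k in [0,j-1].
  j=0: grant false.
  j=1: grant false.
  j=2: grant false.
No j in the window works → until fails.

No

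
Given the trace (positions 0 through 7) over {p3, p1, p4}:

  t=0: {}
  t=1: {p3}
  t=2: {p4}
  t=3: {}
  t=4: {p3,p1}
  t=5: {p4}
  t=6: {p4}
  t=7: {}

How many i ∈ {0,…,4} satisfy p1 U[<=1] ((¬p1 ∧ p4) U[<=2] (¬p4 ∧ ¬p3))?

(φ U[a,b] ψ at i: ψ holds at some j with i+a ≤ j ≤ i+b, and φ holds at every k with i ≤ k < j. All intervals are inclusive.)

Evaluate at each i in [0,4]:
  i=0: ✓ (rhs at j=0)
  i=1: ✗ (lhs fails at k=1 before rhs at j=2)
  i=2: ✓ (rhs at j=2)
  i=3: ✓ (rhs at j=3)
  i=4: ✓ (rhs at j=5; lhs holds on [4,4])
Positions where it holds: {0, 2, 3, 4} → 4.

4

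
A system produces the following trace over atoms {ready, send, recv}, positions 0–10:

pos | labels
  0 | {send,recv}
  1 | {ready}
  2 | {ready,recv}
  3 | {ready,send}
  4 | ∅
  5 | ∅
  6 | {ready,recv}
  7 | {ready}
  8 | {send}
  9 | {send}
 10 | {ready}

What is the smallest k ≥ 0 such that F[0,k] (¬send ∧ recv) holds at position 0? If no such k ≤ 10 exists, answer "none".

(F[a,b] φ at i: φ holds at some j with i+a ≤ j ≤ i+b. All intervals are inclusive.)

Scan j = 0,1,… for (¬send ∧ recv):
  j=0: fails
  j=1: fails
  j=2: holds
First hit at j=2, so smallest k = 2-0 = 2.

2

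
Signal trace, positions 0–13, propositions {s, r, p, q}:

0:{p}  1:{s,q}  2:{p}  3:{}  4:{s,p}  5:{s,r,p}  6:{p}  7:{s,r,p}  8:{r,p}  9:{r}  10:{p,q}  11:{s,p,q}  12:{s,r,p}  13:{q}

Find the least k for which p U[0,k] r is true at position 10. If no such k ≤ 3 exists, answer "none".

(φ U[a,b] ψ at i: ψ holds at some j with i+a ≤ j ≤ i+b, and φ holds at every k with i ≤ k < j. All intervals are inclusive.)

Need earliest j ≥ 10 with r, and p at every k in [10,j-1].
  j=10: rhs fails.
  j=11: rhs fails.
  j=12: rhs holds; lhs holds on [10,11]. k = 2.

2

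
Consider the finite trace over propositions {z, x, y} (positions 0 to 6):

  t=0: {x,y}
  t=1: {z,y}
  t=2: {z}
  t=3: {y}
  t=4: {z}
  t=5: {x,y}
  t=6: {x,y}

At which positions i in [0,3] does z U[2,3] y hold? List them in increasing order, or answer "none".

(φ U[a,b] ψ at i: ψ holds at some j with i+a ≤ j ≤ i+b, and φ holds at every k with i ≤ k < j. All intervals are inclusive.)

1

Evaluate at each i in [0,3]:
  i=0: ✗ (lhs fails at k=0 before rhs at j=3)
  i=1: ✓ (rhs at j=3; lhs holds on [1,2])
  i=2: ✗ (lhs fails at k=3 before rhs at j=5)
  i=3: ✗ (lhs fails at k=3 before rhs at j=5)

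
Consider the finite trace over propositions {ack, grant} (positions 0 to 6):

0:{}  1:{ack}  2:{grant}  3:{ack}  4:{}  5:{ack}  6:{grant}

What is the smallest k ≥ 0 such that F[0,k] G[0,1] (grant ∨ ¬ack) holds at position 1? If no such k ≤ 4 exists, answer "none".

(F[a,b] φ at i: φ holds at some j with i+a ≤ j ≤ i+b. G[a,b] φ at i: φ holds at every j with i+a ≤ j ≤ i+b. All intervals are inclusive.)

none

Scan j = 1,2,… for G[0,1] (grant ∨ ¬ack):
  j=1: fails
  j=2: fails
  j=3: fails
  j=4: fails
  j=5: fails
No j in [1,5] satisfies it → none.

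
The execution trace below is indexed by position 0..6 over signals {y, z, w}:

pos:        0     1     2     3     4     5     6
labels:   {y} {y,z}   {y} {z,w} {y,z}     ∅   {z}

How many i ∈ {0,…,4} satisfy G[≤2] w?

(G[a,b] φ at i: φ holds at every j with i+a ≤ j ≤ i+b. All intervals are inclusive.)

Evaluate at each i in [0,4]:
  i=0: ✗ (fails at j=0)
  i=1: ✗ (fails at j=1)
  i=2: ✗ (fails at j=2)
  i=3: ✗ (fails at j=4)
  i=4: ✗ (fails at j=4)
Positions where it holds: {} → 0.

0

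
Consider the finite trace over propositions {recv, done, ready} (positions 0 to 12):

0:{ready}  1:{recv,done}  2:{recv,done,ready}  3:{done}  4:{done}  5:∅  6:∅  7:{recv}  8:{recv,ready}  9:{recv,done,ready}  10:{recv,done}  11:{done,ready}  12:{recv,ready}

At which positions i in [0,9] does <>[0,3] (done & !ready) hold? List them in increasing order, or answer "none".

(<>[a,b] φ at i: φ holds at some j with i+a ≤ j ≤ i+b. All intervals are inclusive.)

Evaluate at each i in [0,9]:
  i=0: ✓ (witness j=1)
  i=1: ✓ (witness j=1)
  i=2: ✓ (witness j=3)
  i=3: ✓ (witness j=3)
  i=4: ✓ (witness j=4)
  i=5: ✗ (none in [5,8])
  i=6: ✗ (none in [6,9])
  i=7: ✓ (witness j=10)
  i=8: ✓ (witness j=10)
  i=9: ✓ (witness j=10)

0, 1, 2, 3, 4, 7, 8, 9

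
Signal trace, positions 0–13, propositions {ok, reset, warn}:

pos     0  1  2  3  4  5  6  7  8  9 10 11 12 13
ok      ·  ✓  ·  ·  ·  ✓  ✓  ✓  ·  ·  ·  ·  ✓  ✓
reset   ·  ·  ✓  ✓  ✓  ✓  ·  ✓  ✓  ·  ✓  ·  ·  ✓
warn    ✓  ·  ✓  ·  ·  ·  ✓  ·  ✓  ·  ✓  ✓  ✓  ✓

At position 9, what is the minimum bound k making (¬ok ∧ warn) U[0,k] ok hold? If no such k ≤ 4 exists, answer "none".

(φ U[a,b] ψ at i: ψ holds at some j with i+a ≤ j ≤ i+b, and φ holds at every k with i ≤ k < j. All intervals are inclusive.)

Need earliest j ≥ 9 with ok, and (¬ok ∧ warn) at every k in [9,j-1].
  j=9: rhs fails.
  j=10: rhs fails.
  j=11: rhs fails.
  j=12: rhs holds but lhs fails at k=9.
  j=13: rhs holds but lhs fails at k=9.
No witness within the range → none.

none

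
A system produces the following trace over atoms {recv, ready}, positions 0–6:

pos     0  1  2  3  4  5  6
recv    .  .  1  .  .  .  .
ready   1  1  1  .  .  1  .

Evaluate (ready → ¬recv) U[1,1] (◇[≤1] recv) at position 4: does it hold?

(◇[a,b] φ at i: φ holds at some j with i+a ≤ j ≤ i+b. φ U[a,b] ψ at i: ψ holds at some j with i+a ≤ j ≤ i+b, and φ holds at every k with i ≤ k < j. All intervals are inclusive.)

Does not hold

Need some j in [5,5] with ◇[≤1] recv, and (ready → ¬recv) at every k in [4,j-1].
  j=5: ◇[≤1] recv — fails (none in [5,6]).
No j in the window works → until fails.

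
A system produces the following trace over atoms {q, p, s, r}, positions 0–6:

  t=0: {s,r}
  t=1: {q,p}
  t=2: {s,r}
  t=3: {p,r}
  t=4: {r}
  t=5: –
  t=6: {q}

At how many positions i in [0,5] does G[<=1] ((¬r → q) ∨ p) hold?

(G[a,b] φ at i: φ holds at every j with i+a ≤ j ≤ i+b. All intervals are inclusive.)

Evaluate at each i in [0,5]:
  i=0: ✓ (all of [0,1])
  i=1: ✓ (all of [1,2])
  i=2: ✓ (all of [2,3])
  i=3: ✓ (all of [3,4])
  i=4: ✗ (fails at j=5)
  i=5: ✗ (fails at j=5)
Positions where it holds: {0, 1, 2, 3} → 4.

4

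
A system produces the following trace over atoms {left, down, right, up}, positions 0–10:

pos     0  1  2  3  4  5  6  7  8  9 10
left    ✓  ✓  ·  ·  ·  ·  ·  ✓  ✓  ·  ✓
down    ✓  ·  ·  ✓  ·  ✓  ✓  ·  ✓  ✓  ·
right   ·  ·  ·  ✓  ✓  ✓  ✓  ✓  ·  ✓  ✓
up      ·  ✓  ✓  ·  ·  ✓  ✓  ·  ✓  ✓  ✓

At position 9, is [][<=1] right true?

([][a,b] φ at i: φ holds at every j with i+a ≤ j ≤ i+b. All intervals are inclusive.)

Yes

Check right at every j in [9,10]:
  j=9: true
  j=10: true
All positions satisfy it → formula holds.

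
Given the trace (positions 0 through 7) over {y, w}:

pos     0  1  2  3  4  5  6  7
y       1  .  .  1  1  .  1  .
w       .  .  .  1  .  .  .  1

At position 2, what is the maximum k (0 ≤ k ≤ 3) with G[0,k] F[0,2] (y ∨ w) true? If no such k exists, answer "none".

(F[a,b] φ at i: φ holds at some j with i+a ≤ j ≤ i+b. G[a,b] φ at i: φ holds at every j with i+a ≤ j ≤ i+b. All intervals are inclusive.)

3

F[0,2] (y ∨ w) must hold from j=2 onward; find where it first fails.
  j=2: holds
  j=3: holds
  j=4: holds
  j=5: holds
Holds through j=5; largest k = 3.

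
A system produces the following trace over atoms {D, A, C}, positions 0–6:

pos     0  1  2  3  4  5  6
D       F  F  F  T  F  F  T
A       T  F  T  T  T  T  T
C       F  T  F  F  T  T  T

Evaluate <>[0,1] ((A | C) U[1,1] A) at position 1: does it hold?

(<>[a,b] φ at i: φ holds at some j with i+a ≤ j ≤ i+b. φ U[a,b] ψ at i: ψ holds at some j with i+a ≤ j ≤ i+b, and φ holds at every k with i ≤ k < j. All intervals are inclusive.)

True

Check ((A | C) U[1,1] A) at each j in [1,2]:
  j=1: holds
  j=2: holds
Found at j=1 → formula holds.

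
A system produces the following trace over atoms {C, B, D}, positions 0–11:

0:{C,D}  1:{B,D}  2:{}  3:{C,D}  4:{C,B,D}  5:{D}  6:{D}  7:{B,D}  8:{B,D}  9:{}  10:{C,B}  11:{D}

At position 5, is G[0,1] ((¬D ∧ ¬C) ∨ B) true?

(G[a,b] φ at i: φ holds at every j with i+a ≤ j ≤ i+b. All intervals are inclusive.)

Check ((¬D ∧ ¬C) ∨ B) at every j in [5,6]:
  j=5: false
  j=6: false
Fails at j=5 → formula fails.

False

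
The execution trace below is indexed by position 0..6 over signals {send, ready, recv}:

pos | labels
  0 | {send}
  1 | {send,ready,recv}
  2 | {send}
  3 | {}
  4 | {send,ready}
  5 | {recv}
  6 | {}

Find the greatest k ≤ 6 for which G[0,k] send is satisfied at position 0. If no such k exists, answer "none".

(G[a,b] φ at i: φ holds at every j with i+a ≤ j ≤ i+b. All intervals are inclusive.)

send must hold from j=0 onward; find where it first fails.
  j=0: holds
  j=1: holds
  j=2: holds
  j=3: fails
Holds on [0,2], so largest k = 2.

2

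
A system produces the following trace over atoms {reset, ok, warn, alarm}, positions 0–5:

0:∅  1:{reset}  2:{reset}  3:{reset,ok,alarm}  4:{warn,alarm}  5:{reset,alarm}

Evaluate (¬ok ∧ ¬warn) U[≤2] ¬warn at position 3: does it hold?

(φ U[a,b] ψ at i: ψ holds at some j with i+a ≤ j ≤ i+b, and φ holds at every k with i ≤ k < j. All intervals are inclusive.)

Need some j in [3,5] with ¬warn, and (¬ok ∧ ¬warn) at every k in [3,j-1].
  j=3: ¬warn holds; no prefix to check → satisfied.

Holds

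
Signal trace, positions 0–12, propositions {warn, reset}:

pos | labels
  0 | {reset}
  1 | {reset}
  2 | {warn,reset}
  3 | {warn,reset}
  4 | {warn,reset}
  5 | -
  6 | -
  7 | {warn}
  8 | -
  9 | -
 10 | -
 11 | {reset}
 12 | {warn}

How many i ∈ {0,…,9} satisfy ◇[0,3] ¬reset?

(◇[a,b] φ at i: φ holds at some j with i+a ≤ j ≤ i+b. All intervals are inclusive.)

Evaluate at each i in [0,9]:
  i=0: ✗ (none in [0,3])
  i=1: ✗ (none in [1,4])
  i=2: ✓ (witness j=5)
  i=3: ✓ (witness j=5)
  i=4: ✓ (witness j=5)
  i=5: ✓ (witness j=5)
  i=6: ✓ (witness j=6)
  i=7: ✓ (witness j=7)
  i=8: ✓ (witness j=8)
  i=9: ✓ (witness j=9)
Positions where it holds: {2, 3, 4, 5, 6, 7, 8, 9} → 8.

8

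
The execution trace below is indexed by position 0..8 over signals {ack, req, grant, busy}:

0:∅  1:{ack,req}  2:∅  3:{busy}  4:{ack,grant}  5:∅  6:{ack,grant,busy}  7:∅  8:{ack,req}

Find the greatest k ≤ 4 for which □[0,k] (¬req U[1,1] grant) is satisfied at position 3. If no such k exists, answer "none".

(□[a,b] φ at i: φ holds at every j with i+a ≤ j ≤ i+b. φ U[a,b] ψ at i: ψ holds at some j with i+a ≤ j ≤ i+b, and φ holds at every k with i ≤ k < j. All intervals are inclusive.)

(¬req U[1,1] grant) must hold from j=3 onward; find where it first fails.
  j=3: holds
  j=4: fails
Holds on [3,3], so largest k = 0.

0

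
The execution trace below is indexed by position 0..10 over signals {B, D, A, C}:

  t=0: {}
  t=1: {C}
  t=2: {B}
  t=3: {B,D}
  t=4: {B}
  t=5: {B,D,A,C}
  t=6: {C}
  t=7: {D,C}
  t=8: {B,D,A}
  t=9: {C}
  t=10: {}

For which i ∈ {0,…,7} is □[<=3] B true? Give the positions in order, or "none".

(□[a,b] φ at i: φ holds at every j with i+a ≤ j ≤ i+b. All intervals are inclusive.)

2

Evaluate at each i in [0,7]:
  i=0: ✗ (fails at j=0)
  i=1: ✗ (fails at j=1)
  i=2: ✓ (all of [2,5])
  i=3: ✗ (fails at j=6)
  i=4: ✗ (fails at j=6)
  i=5: ✗ (fails at j=6)
  i=6: ✗ (fails at j=6)
  i=7: ✗ (fails at j=7)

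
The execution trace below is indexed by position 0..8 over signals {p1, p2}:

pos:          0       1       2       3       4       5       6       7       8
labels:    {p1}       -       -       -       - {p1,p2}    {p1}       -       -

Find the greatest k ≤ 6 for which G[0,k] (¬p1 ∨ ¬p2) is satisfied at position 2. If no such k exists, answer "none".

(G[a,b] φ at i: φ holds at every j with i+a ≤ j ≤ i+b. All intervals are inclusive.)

2

(¬p1 ∨ ¬p2) must hold from j=2 onward; find where it first fails.
  j=2: holds
  j=3: holds
  j=4: holds
  j=5: fails
Holds on [2,4], so largest k = 2.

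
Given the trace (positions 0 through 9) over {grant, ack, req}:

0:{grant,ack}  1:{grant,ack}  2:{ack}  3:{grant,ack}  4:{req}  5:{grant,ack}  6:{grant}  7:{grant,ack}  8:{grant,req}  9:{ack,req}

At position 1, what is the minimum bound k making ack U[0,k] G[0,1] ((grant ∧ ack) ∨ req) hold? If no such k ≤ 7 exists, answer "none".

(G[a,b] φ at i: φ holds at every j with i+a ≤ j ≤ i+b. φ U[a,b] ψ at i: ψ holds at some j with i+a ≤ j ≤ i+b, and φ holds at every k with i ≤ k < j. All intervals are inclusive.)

2

Need earliest j ≥ 1 with G[0,1] ((grant ∧ ack) ∨ req), and ack at every k in [1,j-1].
  j=1: rhs fails.
  j=2: rhs fails.
  j=3: rhs holds; lhs holds on [1,2]. k = 2.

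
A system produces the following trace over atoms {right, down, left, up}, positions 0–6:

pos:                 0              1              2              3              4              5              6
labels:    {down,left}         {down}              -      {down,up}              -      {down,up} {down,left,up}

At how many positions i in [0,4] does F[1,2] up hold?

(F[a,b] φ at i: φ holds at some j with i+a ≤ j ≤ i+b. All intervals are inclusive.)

Evaluate at each i in [0,4]:
  i=0: ✗ (none in [1,2])
  i=1: ✓ (witness j=3)
  i=2: ✓ (witness j=3)
  i=3: ✓ (witness j=5)
  i=4: ✓ (witness j=5)
Positions where it holds: {1, 2, 3, 4} → 4.

4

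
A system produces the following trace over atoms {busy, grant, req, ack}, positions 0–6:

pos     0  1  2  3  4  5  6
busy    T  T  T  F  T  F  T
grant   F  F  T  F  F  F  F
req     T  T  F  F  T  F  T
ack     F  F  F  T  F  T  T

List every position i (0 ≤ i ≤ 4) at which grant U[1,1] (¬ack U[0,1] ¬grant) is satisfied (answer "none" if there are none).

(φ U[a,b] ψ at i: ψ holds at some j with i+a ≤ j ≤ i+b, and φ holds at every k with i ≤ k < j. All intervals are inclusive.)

Evaluate at each i in [0,4]:
  i=0: ✗ (lhs fails at k=0 before rhs at j=1)
  i=1: ✗ (lhs fails at k=1 before rhs at j=2)
  i=2: ✓ (rhs at j=3; lhs holds on [2,2])
  i=3: ✗ (lhs fails at k=3 before rhs at j=4)
  i=4: ✗ (lhs fails at k=4 before rhs at j=5)

2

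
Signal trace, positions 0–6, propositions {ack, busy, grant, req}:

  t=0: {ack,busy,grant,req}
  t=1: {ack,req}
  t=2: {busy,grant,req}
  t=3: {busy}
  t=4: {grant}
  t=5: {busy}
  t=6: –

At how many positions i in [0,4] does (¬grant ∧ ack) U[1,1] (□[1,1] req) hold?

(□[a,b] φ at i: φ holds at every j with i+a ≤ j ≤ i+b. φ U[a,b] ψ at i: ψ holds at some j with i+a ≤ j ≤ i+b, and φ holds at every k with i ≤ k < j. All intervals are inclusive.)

0

Evaluate at each i in [0,4]:
  i=0: ✗ (lhs fails at k=0 before rhs at j=1)
  i=1: ✗ (no rhs in [2,2])
  i=2: ✗ (no rhs in [3,3])
  i=3: ✗ (no rhs in [4,4])
  i=4: ✗ (no rhs in [5,5])
Positions where it holds: {} → 0.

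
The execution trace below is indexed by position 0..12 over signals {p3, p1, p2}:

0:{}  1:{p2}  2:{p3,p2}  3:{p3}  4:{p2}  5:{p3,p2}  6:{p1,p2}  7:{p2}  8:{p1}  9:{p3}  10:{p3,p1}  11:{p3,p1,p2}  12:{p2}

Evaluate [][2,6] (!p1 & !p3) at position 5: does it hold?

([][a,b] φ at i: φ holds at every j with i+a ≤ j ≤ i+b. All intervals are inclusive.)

Check (!p1 & !p3) at every j in [7,11]:
  j=7: true
  j=8: false
  j=9: false
  j=10: false
  j=11: false
Fails at j=8 → formula fails.

False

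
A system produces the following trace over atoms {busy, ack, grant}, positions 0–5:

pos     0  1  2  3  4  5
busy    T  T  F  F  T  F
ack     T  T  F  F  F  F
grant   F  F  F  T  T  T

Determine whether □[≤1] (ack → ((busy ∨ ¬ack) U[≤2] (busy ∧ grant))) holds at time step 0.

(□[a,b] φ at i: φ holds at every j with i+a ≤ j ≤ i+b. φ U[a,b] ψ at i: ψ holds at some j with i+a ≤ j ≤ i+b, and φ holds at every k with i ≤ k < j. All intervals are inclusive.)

Check (ack → ((busy ∨ ¬ack) U[≤2] (busy ∧ grant))) at every j in [0,1]:
  j=0: antecedent true; consequent fails → ✗
  j=1: antecedent true; consequent fails → ✗
Fails at j=0 → formula fails.

Does not hold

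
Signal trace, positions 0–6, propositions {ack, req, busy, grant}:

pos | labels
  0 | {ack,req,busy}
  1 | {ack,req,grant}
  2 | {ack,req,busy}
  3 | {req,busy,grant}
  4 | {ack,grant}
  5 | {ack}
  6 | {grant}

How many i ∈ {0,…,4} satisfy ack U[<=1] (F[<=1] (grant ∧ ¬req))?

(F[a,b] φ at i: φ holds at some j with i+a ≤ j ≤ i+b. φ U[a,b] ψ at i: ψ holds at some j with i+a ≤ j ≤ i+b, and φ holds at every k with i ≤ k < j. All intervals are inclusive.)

Evaluate at each i in [0,4]:
  i=0: ✗ (no rhs in [0,1])
  i=1: ✗ (no rhs in [1,2])
  i=2: ✓ (rhs at j=3; lhs holds on [2,2])
  i=3: ✓ (rhs at j=3)
  i=4: ✓ (rhs at j=4)
Positions where it holds: {2, 3, 4} → 3.

3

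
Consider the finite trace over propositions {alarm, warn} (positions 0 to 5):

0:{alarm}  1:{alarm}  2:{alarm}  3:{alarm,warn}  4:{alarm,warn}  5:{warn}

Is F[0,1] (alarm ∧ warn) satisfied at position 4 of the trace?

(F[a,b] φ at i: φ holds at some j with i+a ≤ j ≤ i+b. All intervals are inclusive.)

Holds

Check (alarm ∧ warn) at each j in [4,5]:
  j=4: true
  j=5: false
Found at j=4 → formula holds.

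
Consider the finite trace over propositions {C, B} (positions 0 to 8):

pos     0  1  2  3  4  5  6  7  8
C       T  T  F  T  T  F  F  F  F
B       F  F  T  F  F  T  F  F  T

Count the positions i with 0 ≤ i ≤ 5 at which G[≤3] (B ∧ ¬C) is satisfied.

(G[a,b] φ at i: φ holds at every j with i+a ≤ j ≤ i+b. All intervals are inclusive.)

Evaluate at each i in [0,5]:
  i=0: ✗ (fails at j=0)
  i=1: ✗ (fails at j=1)
  i=2: ✗ (fails at j=3)
  i=3: ✗ (fails at j=3)
  i=4: ✗ (fails at j=4)
  i=5: ✗ (fails at j=6)
Positions where it holds: {} → 0.

0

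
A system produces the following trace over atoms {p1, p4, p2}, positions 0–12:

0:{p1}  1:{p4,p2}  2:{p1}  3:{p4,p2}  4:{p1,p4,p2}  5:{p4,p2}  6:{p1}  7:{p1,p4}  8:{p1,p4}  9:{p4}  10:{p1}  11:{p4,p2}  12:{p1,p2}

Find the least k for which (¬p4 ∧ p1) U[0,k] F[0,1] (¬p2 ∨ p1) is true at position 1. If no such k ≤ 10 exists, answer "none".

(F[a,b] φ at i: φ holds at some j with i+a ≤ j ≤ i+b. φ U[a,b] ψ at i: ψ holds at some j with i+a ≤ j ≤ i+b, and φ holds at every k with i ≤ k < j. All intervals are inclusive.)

0

Need earliest j ≥ 1 with F[0,1] (¬p2 ∨ p1), and (¬p4 ∧ p1) at every k in [1,j-1].
  j=1: rhs holds (empty prefix). k = 0.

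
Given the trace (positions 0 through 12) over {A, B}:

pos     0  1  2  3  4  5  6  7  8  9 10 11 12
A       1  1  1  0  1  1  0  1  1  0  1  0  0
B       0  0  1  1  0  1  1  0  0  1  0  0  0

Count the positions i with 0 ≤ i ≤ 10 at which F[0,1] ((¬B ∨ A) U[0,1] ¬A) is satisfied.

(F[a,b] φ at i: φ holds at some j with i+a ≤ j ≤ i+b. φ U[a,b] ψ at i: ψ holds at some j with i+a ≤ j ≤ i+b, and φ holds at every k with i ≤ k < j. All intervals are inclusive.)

Evaluate at each i in [0,10]:
  i=0: ✗ (none in [0,1])
  i=1: ✓ (witness j=2)
  i=2: ✓ (witness j=2)
  i=3: ✓ (witness j=3)
  i=4: ✓ (witness j=5)
  i=5: ✓ (witness j=5)
  i=6: ✓ (witness j=6)
  i=7: ✓ (witness j=8)
  i=8: ✓ (witness j=8)
  i=9: ✓ (witness j=9)
  i=10: ✓ (witness j=10)
Positions where it holds: {1, 2, 3, 4, 5, 6, 7, 8, 9, 10} → 10.

10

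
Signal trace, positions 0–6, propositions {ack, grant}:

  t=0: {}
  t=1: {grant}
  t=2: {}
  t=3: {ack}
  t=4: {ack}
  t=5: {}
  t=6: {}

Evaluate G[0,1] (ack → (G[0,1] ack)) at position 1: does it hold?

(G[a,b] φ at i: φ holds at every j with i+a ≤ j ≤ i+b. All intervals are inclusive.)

True

Check (ack → (G[0,1] ack)) at every j in [1,2]:
  j=1: antecedent false → ✓
  j=2: antecedent false → ✓
All positions satisfy it → formula holds.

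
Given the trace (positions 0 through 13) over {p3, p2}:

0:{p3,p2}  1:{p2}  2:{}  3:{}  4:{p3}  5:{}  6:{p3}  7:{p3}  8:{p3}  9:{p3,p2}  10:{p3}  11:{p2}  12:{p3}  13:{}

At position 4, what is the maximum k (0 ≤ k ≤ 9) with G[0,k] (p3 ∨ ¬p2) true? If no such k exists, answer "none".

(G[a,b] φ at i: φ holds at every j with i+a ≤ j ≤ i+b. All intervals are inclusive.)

(p3 ∨ ¬p2) must hold from j=4 onward; find where it first fails.
  j=4: holds
  j=5: holds
  j=6: holds
  j=7: holds
  j=8: holds
  j=9: holds
  j=10: holds
  j=11: fails
Holds on [4,10], so largest k = 6.

6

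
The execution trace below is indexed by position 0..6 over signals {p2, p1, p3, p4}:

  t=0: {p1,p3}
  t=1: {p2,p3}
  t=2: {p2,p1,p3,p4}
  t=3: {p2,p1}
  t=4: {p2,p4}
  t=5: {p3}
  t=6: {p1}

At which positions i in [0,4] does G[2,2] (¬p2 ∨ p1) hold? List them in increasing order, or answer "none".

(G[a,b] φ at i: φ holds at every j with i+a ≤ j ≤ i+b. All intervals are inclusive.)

0, 1, 3, 4

Evaluate at each i in [0,4]:
  i=0: ✓ (all of [2,2])
  i=1: ✓ (all of [3,3])
  i=2: ✗ (fails at j=4)
  i=3: ✓ (all of [5,5])
  i=4: ✓ (all of [6,6])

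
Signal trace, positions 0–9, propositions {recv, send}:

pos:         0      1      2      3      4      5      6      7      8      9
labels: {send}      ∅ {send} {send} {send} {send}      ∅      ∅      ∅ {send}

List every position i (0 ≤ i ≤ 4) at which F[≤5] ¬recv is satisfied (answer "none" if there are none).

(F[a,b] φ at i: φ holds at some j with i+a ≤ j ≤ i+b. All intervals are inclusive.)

0, 1, 2, 3, 4

Evaluate at each i in [0,4]:
  i=0: ✓ (witness j=0)
  i=1: ✓ (witness j=1)
  i=2: ✓ (witness j=2)
  i=3: ✓ (witness j=3)
  i=4: ✓ (witness j=4)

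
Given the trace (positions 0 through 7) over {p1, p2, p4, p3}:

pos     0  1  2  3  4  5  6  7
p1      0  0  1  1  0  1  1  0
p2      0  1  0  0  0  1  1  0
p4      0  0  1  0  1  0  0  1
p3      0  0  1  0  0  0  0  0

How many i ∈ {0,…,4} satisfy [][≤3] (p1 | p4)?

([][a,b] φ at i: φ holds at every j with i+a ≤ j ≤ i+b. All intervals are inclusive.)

3

Evaluate at each i in [0,4]:
  i=0: ✗ (fails at j=0)
  i=1: ✗ (fails at j=1)
  i=2: ✓ (all of [2,5])
  i=3: ✓ (all of [3,6])
  i=4: ✓ (all of [4,7])
Positions where it holds: {2, 3, 4} → 3.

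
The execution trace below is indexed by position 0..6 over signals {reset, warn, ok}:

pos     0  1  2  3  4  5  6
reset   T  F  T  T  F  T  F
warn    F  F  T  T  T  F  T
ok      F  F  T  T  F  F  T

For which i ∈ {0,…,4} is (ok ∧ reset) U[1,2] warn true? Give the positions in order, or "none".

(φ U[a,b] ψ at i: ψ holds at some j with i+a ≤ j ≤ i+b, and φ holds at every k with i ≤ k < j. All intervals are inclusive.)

Evaluate at each i in [0,4]:
  i=0: ✗ (lhs fails at k=0 before rhs at j=2)
  i=1: ✗ (lhs fails at k=1 before rhs at j=2)
  i=2: ✓ (rhs at j=3; lhs holds on [2,2])
  i=3: ✓ (rhs at j=4; lhs holds on [3,3])
  i=4: ✗ (lhs fails at k=4 before rhs at j=6)

2, 3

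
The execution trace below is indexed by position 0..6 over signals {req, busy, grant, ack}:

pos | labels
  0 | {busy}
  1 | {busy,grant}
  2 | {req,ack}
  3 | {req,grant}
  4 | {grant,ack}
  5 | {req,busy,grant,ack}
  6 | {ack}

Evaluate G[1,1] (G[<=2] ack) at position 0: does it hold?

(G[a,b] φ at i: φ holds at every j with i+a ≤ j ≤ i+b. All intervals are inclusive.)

No

Check G[<=2] ack at every j in [1,1]:
  j=1: fails at 1
Fails at j=1 → formula fails.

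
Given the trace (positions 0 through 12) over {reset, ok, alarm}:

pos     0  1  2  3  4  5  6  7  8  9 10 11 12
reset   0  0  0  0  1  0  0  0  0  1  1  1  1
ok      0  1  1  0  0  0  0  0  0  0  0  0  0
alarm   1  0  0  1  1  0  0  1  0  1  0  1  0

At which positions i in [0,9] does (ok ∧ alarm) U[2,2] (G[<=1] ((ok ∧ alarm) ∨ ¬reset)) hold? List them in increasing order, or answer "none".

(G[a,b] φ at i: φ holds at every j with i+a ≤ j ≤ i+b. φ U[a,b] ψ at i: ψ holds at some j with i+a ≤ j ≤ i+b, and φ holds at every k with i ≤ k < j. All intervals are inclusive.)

none

Evaluate at each i in [0,9]:
  i=0: ✗ (lhs fails at k=0 before rhs at j=2)
  i=1: ✗ (no rhs in [3,3])
  i=2: ✗ (no rhs in [4,4])
  i=3: ✗ (lhs fails at k=3 before rhs at j=5)
  i=4: ✗ (lhs fails at k=4 before rhs at j=6)
  i=5: ✗ (lhs fails at k=5 before rhs at j=7)
  i=6: ✗ (no rhs in [8,8])
  i=7: ✗ (no rhs in [9,9])
  i=8: ✗ (no rhs in [10,10])
  i=9: ✗ (no rhs in [11,11])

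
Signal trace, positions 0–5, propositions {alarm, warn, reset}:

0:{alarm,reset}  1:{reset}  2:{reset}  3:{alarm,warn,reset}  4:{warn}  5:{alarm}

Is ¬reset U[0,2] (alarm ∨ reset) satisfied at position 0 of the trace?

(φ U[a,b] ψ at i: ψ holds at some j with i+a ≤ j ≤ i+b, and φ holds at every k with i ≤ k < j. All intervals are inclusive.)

Need some j in [0,2] with (alarm ∨ reset), and ¬reset at every k in [0,j-1].
  j=0: (alarm ∨ reset) holds; no prefix to check → satisfied.

True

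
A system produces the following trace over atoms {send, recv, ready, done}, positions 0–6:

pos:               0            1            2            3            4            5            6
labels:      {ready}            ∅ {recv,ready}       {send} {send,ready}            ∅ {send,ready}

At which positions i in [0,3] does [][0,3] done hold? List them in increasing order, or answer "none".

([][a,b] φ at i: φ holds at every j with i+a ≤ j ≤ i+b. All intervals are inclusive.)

none

Evaluate at each i in [0,3]:
  i=0: ✗ (fails at j=0)
  i=1: ✗ (fails at j=1)
  i=2: ✗ (fails at j=2)
  i=3: ✗ (fails at j=3)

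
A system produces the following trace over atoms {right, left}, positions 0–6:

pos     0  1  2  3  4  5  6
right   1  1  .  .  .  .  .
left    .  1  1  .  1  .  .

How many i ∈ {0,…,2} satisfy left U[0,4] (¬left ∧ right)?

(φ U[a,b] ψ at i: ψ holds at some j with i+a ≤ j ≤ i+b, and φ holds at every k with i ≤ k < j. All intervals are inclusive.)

1

Evaluate at each i in [0,2]:
  i=0: ✓ (rhs at j=0)
  i=1: ✗ (no rhs in [1,5])
  i=2: ✗ (no rhs in [2,6])
Positions where it holds: {0} → 1.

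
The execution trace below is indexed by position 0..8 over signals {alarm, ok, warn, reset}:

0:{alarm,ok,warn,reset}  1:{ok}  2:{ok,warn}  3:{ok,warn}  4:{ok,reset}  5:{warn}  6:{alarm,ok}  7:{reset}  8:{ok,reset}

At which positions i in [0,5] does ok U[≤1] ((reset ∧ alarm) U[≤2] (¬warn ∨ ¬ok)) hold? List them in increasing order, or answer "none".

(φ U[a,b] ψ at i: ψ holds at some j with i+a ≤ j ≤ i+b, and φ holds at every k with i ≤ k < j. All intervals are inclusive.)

Evaluate at each i in [0,5]:
  i=0: ✓ (rhs at j=0)
  i=1: ✓ (rhs at j=1)
  i=2: ✗ (no rhs in [2,3])
  i=3: ✓ (rhs at j=4; lhs holds on [3,3])
  i=4: ✓ (rhs at j=4)
  i=5: ✓ (rhs at j=5)

0, 1, 3, 4, 5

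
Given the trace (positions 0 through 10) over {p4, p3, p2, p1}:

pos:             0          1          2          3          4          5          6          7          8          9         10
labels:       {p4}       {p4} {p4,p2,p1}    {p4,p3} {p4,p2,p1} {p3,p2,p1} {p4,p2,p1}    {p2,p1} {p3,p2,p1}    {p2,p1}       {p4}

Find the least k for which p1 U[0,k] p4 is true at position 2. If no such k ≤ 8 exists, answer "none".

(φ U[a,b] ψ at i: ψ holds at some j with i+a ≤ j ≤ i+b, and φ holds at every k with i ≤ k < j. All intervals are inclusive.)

Need earliest j ≥ 2 with p4, and p1 at every k in [2,j-1].
  j=2: rhs holds (empty prefix). k = 0.

0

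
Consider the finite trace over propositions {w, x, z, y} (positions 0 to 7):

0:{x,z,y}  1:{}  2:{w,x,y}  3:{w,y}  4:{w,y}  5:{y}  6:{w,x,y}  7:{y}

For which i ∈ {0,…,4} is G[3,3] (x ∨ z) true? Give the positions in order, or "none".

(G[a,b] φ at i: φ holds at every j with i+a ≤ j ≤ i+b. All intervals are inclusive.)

3

Evaluate at each i in [0,4]:
  i=0: ✗ (fails at j=3)
  i=1: ✗ (fails at j=4)
  i=2: ✗ (fails at j=5)
  i=3: ✓ (all of [6,6])
  i=4: ✗ (fails at j=7)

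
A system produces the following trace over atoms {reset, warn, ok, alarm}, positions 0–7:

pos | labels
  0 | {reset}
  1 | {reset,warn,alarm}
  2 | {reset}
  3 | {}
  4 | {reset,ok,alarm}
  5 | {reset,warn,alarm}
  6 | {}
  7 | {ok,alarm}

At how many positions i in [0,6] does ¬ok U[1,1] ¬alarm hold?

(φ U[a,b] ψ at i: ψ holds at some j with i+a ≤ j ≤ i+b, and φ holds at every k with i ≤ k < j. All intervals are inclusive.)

3

Evaluate at each i in [0,6]:
  i=0: ✗ (no rhs in [1,1])
  i=1: ✓ (rhs at j=2; lhs holds on [1,1])
  i=2: ✓ (rhs at j=3; lhs holds on [2,2])
  i=3: ✗ (no rhs in [4,4])
  i=4: ✗ (no rhs in [5,5])
  i=5: ✓ (rhs at j=6; lhs holds on [5,5])
  i=6: ✗ (no rhs in [7,7])
Positions where it holds: {1, 2, 5} → 3.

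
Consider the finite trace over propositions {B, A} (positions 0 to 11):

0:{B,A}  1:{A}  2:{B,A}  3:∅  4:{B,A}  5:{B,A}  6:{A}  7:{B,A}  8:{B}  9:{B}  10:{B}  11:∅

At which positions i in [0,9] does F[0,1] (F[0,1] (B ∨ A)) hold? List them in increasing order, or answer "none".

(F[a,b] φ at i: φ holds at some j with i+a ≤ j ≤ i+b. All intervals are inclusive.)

Evaluate at each i in [0,9]:
  i=0: ✓ (witness j=0)
  i=1: ✓ (witness j=1)
  i=2: ✓ (witness j=2)
  i=3: ✓ (witness j=3)
  i=4: ✓ (witness j=4)
  i=5: ✓ (witness j=5)
  i=6: ✓ (witness j=6)
  i=7: ✓ (witness j=7)
  i=8: ✓ (witness j=8)
  i=9: ✓ (witness j=9)

0, 1, 2, 3, 4, 5, 6, 7, 8, 9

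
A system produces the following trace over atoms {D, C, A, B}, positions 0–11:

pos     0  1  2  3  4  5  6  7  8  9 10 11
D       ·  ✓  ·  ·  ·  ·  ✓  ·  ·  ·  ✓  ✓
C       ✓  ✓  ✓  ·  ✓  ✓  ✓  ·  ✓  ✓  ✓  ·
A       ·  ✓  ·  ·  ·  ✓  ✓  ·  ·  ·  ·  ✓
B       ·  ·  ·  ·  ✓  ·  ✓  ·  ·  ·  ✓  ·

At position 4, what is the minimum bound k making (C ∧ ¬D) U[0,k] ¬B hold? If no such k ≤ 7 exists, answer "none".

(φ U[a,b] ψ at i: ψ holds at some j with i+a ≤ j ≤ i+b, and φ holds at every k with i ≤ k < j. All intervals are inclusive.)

1

Need earliest j ≥ 4 with ¬B, and (C ∧ ¬D) at every k in [4,j-1].
  j=4: rhs fails.
  j=5: rhs holds; lhs holds on [4,4]. k = 1.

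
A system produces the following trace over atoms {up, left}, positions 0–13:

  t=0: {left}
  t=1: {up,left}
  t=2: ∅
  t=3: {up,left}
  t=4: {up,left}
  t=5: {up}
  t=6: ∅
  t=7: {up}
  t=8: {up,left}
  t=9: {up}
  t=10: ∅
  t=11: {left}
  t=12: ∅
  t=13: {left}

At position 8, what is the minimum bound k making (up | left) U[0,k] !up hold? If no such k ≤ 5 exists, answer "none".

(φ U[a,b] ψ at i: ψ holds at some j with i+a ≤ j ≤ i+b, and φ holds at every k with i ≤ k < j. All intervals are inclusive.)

2

Need earliest j ≥ 8 with !up, and (up | left) at every k in [8,j-1].
  j=8: rhs fails.
  j=9: rhs fails.
  j=10: rhs holds; lhs holds on [8,9]. k = 2.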